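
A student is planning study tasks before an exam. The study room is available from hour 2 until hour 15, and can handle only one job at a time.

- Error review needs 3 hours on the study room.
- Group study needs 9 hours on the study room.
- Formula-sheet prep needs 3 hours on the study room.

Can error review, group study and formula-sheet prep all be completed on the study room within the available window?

The study room window is 15 − 2 = 13 hours.
Running back to back, the jobs need 3 + 9 + 3 = 15 hours on the study room.
Since 15 > 13, they cannot all fit.

No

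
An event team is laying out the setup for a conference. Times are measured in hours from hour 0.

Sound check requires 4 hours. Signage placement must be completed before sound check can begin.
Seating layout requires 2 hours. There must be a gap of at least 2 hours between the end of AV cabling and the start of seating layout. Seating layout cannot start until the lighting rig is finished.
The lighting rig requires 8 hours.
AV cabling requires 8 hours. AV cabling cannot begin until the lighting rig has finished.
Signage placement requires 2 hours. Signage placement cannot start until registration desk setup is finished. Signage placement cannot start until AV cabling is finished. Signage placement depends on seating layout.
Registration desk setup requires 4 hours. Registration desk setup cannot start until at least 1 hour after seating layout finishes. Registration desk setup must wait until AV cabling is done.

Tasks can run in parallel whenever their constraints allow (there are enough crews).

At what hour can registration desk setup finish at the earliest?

25

Nothing blocks the lighting rig, so it runs from hour 0 to hour 8.
AV cabling waits on the lighting rig (finishes hour 8), so it starts at hour 8 and finishes at 8 + 8 = hour 16.
Seating layout has to wait for AV cabling (finishes hour 16, plus 2-hour gap → hour 18); the lighting rig (finishes hour 8). The latest of these is hour 18, so seating layout runs hour 18 to 18 + 2 = hour 20.
Registration desk setup has to wait for seating layout (finishes hour 20, plus 1-hour gap → hour 21); AV cabling (finishes hour 16). The latest of these is hour 21, so registration desk setup runs hour 21 to 21 + 4 = hour 25.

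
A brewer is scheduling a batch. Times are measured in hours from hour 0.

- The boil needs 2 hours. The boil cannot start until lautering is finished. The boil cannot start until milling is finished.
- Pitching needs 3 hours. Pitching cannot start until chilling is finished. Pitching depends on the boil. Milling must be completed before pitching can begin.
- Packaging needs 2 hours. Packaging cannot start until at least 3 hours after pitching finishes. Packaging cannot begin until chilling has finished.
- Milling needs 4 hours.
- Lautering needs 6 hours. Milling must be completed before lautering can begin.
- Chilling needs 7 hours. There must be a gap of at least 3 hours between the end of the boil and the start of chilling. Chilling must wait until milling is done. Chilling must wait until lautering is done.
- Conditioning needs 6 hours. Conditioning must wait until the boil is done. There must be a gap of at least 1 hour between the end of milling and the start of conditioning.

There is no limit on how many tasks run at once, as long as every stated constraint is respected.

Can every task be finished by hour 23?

No

Nothing blocks milling, so it runs from hour 0 to hour 4.
After milling (finishes hour 4), lautering can start at hour 4 and finishes at hour 10.
The boil needs all of lautering (finishes hour 10); milling (finishes hour 4). That puts its earliest start at hour 10; it finishes at 10 + 2 = hour 12.
Conditioning has to wait for the boil (finishes hour 12); milling (finishes hour 4, plus 1-hour gap → hour 5). The latest of these is hour 12, so conditioning runs hour 12 to 12 + 6 = hour 18.
Chilling cannot start until the boil (finishes hour 12, plus 3-hour gap → hour 15); milling (finishes hour 4); lautering (finishes hour 10). The controlling bound is hour 15, so chilling finishes at 15 + 7 = hour 22.
Pitching needs all of chilling (finishes hour 22); the boil (finishes hour 12); milling (finishes hour 4). That puts its earliest start at hour 22; it finishes at 22 + 3 = hour 25.
For packaging: pitching (finishes hour 25, plus 3-hour gap → hour 28); chilling (finishes hour 22). Taking the maximum gives a start of hour 28, and it finishes at 28 + 2 = hour 30.
The earliest everything can be done is hour 30, which is after the deadline of 23, so it is not possible.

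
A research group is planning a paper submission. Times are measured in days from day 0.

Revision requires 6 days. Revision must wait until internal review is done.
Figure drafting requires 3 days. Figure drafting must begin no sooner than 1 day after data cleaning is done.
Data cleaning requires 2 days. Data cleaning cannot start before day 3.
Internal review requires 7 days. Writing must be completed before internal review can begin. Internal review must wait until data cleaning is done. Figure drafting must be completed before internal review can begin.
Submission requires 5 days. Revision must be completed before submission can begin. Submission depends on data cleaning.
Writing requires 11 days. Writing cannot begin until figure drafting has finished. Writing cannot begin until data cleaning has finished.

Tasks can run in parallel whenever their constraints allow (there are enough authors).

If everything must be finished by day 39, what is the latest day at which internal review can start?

21

Submission must finish by day 39; it takes 5 days, so it must start by 39 − 5 = day 34.
Revision feeds into submission (must start by day 34); so revision must finish by day 34 and therefore start by day 28.
Internal review feeds into revision (must start by day 28); so internal review must finish by day 28 and therefore start by day 21.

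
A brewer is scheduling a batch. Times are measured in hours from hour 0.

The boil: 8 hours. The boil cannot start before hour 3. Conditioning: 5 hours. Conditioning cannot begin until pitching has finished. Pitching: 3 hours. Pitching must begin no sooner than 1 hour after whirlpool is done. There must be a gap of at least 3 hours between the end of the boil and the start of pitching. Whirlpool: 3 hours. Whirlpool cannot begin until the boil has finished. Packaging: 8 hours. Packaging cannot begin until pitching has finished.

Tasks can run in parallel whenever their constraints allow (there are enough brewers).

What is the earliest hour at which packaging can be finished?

26

The boil cannot begin until its own release at hour 3. It runs from hour 3 to 3 + 8 = hour 11.
After the boil (finishes hour 11), whirlpool can start at hour 11 and finishes at hour 14.
Pitching cannot start until whirlpool (finishes hour 14, plus 1-hour gap → hour 15); the boil (finishes hour 11, plus 3-hour gap → hour 14). The controlling bound is hour 15, so pitching finishes at 15 + 3 = hour 18.
After pitching (finishes hour 18), packaging can start at hour 18 and finishes at hour 26.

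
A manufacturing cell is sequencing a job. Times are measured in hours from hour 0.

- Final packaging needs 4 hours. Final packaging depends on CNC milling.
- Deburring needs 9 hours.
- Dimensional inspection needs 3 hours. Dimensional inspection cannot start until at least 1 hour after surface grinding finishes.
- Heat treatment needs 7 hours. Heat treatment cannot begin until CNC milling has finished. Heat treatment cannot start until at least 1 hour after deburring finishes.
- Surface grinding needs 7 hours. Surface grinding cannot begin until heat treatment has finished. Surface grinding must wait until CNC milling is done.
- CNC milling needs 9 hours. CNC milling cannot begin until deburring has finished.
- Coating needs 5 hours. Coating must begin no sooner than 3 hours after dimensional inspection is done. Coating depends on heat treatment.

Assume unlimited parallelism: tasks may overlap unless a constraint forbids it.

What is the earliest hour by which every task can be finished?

Nothing blocks deburring, so it runs from hour 0 to hour 9.
CNC milling cannot begin until deburring (finishes hour 9). It runs from hour 9 to 9 + 9 = hour 18.
Final packaging cannot begin until CNC milling (finishes hour 18). It runs from hour 18 to 18 + 4 = hour 22.
Heat treatment needs all of CNC milling (finishes hour 18); deburring (finishes hour 9, plus 1-hour gap → hour 10). That puts its earliest start at hour 18; it finishes at 18 + 7 = hour 25.
Surface grinding has to wait for heat treatment (finishes hour 25); CNC milling (finishes hour 18). The latest of these is hour 25, so surface grinding runs hour 25 to 25 + 7 = hour 32.
Dimensional inspection waits on surface grinding (finishes hour 32, plus 1-hour gap → hour 33), so it starts at hour 33 and finishes at 33 + 3 = hour 36.
Coating has to wait for dimensional inspection (finishes hour 36, plus 3-hour gap → hour 39); heat treatment (finishes hour 25). The latest of these is hour 39, so coating runs hour 39 to 39 + 5 = hour 44.
All tasks are finished once the last one completes. Finish times: Deburring at 9, CNC milling at 18, Heat treatment at 25, Surface grinding at 32, Dimensional inspection at 36, Coating at 44, Final packaging at 22. The latest is hour 44.

44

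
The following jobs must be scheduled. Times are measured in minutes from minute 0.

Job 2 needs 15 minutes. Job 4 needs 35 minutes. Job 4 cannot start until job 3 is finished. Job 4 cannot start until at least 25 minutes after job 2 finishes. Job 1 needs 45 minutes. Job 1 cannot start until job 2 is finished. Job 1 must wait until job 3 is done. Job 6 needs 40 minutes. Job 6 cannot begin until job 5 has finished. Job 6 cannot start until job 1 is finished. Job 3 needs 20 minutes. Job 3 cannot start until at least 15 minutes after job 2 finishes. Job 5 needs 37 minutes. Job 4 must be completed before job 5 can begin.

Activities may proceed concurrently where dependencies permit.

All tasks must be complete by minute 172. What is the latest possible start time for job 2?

10

To finish by minute 172, job 6 (duration 40) must start no later than minute 132.
Job 1 must finish before job 6 (must start by minute 132). With a 45-minute duration, job 1 must start by 132 − 45 = minute 87.
Job 5 must finish before job 6 (must start by minute 132). With a 37-minute duration, job 5 must start by 132 − 37 = minute 95.
Job 4 must finish before job 5 (must start by minute 95). With a 35-minute duration, job 4 must start by 95 − 35 = minute 60.
Job 3 feeds job 1 (must start by minute 87); job 4 (must start by minute 60). Taking the minimum, job 3 must finish by minute 60 and start by 60 − 20 = minute 40.
Job 2 must finish in time for job 1 (must start by minute 87); job 3 (must start by minute 40, minus 15-minute gap → minute 25); job 4 (must start by minute 60, minus 25-minute gap → minute 35). The tightest is minute 25, so job 2 must start by 25 − 15 = minute 10.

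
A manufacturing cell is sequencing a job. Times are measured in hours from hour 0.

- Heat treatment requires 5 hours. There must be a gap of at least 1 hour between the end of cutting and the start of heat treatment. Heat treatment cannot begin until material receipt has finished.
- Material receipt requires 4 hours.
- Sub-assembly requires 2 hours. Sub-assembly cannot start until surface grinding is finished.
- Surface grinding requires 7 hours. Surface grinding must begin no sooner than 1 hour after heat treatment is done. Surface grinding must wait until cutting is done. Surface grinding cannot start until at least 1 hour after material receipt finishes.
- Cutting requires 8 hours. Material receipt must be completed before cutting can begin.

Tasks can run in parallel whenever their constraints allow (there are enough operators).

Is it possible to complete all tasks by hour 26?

No

Nothing blocks material receipt, so it runs from hour 0 to hour 4.
After material receipt (finishes hour 4), cutting can start at hour 4 and finishes at hour 12.
Heat treatment needs all of cutting (finishes hour 12, plus 1-hour gap → hour 13); material receipt (finishes hour 4). That puts its earliest start at hour 13; it finishes at 13 + 5 = hour 18.
Surface grinding needs all of heat treatment (finishes hour 18, plus 1-hour gap → hour 19); cutting (finishes hour 12); material receipt (finishes hour 4, plus 1-hour gap → hour 5). That puts its earliest start at hour 19; it finishes at 19 + 7 = hour 26.
After surface grinding (finishes hour 26), sub-assembly can start at hour 26 and finishes at hour 28.
The earliest everything can be done is hour 28, which is after the deadline of 26, so it is not possible.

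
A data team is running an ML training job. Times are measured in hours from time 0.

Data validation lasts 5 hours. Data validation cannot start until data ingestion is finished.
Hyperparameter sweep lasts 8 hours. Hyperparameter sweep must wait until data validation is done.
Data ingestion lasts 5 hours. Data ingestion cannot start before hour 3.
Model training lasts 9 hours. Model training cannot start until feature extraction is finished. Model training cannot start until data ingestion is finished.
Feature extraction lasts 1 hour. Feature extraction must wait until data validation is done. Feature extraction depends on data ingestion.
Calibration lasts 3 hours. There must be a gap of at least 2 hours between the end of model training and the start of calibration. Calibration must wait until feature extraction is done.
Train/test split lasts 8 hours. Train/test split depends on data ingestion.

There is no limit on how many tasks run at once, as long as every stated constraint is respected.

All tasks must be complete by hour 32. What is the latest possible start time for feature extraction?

Nothing follows calibration; the deadline of hour 32 is its only limit. It must start by 32 − 3 = hour 29.
Model training has to be done before calibration (must start by hour 29, minus 2-hour gap → hour 27). That means finishing by hour 27, i.e. starting by 27 − 9 = hour 18.
Feature extraction feeds model training (must start by hour 18); calibration (must start by hour 29). Taking the minimum, feature extraction must finish by hour 18 and start by 18 − 1 = hour 17.

17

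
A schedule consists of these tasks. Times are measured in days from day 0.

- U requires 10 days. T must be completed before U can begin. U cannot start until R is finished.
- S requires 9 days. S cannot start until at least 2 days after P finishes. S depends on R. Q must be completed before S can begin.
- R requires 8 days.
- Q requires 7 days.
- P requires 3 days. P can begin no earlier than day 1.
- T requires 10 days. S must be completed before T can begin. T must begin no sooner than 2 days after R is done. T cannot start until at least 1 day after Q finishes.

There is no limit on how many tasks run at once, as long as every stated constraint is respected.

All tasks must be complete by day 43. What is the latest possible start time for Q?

To finish by day 43, U (duration 10) must start no later than day 33.
T has to be done before U (must start by day 33). That means finishing by day 33, i.e. starting by 33 − 10 = day 23.
S has to be done before T (must start by day 23). That means finishing by day 23, i.e. starting by 23 − 9 = day 14.
Q has several dependents: S (must start by day 14); T (must start by day 23, minus 1-day gap → day 22). The earliest of those limits is day 14, so Q must start by 14 − 7 = day 7.

7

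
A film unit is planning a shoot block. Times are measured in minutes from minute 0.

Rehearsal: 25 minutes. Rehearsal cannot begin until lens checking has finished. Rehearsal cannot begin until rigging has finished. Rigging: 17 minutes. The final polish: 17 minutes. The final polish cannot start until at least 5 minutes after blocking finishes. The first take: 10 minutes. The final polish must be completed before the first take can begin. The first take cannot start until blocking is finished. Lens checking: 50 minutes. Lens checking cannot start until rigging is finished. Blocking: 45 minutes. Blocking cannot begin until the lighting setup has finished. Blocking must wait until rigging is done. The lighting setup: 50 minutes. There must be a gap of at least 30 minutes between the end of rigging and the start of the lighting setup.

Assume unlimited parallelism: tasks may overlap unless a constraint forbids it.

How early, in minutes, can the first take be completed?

Nothing blocks rigging, so it runs from minute 0 to minute 17.
The lighting setup cannot begin until rigging (finishes minute 17, plus 30-minute gap → minute 47). It runs from minute 47 to 47 + 50 = minute 97.
Blocking cannot start until the lighting setup (finishes minute 97); rigging (finishes minute 17). The controlling bound is minute 97, so blocking finishes at 97 + 45 = minute 142.
The final polish waits on blocking (finishes minute 142, plus 5-minute gap → minute 147), so it starts at minute 147 and finishes at 147 + 17 = minute 164.
The first take cannot start until the final polish (finishes minute 164); blocking (finishes minute 142). The controlling bound is minute 164, so the first take finishes at 164 + 10 = minute 174.

174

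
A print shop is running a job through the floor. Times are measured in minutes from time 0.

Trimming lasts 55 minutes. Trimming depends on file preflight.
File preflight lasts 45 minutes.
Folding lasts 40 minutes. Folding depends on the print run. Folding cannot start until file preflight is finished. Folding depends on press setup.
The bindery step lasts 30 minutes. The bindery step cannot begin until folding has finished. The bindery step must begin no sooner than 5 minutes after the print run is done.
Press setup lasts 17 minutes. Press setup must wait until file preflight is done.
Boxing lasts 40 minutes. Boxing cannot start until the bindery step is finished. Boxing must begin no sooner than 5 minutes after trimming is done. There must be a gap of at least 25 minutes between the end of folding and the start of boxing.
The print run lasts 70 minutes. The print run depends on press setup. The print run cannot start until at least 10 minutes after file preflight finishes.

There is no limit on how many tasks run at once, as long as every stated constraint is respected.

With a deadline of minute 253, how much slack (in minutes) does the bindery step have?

11

File preflight can start immediately at minute 0; it finishes at minute 45.
Press setup cannot begin until file preflight (finishes minute 45). It runs from minute 45 to 45 + 17 = minute 62.
The print run needs all of press setup (finishes minute 62); file preflight (finishes minute 45, plus 10-minute gap → minute 55). That puts its earliest start at minute 62; it finishes at 62 + 70 = minute 132.
Folding cannot start until the print run (finishes minute 132); file preflight (finishes minute 45); press setup (finishes minute 62). The controlling bound is minute 132, so folding finishes at 132 + 40 = minute 172.
The bindery step cannot start until folding (finishes minute 172); the print run (finishes minute 132, plus 5-minute gap → minute 137). The controlling bound is minute 172, so the bindery step finishes at 172 + 30 = minute 202.

Working backward from the deadline:
Nothing follows boxing; the deadline of minute 253 is its only limit. It must start by 253 − 40 = minute 213.
The bindery step must finish before boxing (must start by minute 213). With a 30-minute duration, the bindery step must start by 213 − 30 = minute 183.
So the bindery step can start as early as minute 172 and as late as minute 183, giving 183 − 172 = 11 minutes of slack.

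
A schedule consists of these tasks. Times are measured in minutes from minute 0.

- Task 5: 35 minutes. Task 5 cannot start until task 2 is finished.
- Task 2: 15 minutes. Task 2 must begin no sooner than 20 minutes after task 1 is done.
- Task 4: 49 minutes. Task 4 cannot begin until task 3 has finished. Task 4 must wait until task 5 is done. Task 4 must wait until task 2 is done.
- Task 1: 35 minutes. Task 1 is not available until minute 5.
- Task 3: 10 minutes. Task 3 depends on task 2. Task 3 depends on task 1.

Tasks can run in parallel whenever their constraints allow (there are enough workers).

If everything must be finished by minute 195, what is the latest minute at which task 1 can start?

Task 4 has no dependents, so it just needs to finish by minute 195. Starting by 195 − 49 = minute 146 achieves that.
Task 3 must finish before task 4 (must start by minute 146). With a 10-minute duration, task 3 must start by 146 − 10 = minute 136.
Task 5 has to be done before task 4 (must start by minute 146). That means finishing by minute 146, i.e. starting by 146 − 35 = minute 111.
Task 2 feeds task 3 (must start by minute 136); task 4 (must start by minute 146); task 5 (must start by minute 111). Taking the minimum, task 2 must finish by minute 111 and start by 111 − 15 = minute 96.
Task 1 must finish in time for task 2 (must start by minute 96, minus 20-minute gap → minute 76); task 3 (must start by minute 136). The tightest is minute 76, so task 1 must start by 76 − 35 = minute 41.

41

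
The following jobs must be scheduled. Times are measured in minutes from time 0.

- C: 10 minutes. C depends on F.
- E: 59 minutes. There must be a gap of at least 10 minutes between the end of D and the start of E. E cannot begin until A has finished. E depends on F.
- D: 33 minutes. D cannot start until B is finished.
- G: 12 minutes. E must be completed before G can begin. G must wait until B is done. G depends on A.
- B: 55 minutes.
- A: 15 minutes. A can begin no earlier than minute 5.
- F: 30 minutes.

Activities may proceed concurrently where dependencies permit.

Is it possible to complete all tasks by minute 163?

No

Nothing blocks F, so it runs from minute 0 to minute 30.
After F (finishes minute 30), C can start at minute 30 and finishes at minute 40.
B has no prerequisites, so it starts at minute 0 and finishes at minute 55.
D waits on B (finishes minute 55), so it starts at minute 55 and finishes at 55 + 33 = minute 88.
A cannot begin until its own release at minute 5. It runs from minute 5 to 5 + 15 = minute 20.
E cannot start until D (finishes minute 88, plus 10-minute gap → minute 98); A (finishes minute 20); F (finishes minute 30). The controlling bound is minute 98, so E finishes at 98 + 59 = minute 157.
G needs all of E (finishes minute 157); B (finishes minute 55); A (finishes minute 20). That puts its earliest start at minute 157; it finishes at 157 + 12 = minute 169.
The earliest everything can be done is minute 169, which is after the deadline of 163, so it is not possible.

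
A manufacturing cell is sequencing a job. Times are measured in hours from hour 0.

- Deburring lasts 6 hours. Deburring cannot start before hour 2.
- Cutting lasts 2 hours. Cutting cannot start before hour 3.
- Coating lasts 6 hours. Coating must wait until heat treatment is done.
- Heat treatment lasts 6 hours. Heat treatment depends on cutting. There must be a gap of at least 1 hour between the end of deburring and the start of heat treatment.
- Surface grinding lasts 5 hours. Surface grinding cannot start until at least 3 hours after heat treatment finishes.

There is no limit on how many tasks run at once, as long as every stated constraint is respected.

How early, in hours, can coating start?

Deburring waits on its own release at hour 2, so it starts at hour 2 and finishes at 2 + 6 = hour 8.
After its own release at hour 3, cutting can start at hour 3 and finishes at hour 5.
Heat treatment cannot start until cutting (finishes hour 5); deburring (finishes hour 8, plus 1-hour gap → hour 9). The controlling bound is hour 9, so heat treatment finishes at 9 + 6 = hour 15.
Coating waits on heat treatment (finishes hour 15), so the earliest it can start is hour 15.

15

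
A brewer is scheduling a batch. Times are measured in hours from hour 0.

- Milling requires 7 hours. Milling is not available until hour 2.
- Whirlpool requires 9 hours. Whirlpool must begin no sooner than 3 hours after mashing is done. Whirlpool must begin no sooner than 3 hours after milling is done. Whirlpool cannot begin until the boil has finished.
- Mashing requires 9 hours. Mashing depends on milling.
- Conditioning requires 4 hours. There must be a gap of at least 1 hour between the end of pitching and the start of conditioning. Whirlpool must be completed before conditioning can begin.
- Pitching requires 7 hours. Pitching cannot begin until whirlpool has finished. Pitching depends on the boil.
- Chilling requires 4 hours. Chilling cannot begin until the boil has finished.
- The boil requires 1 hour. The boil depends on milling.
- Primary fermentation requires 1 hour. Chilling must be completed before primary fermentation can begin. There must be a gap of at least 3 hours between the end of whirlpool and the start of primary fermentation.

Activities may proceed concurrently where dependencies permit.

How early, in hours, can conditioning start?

38

Milling waits on its own release at hour 2, so it starts at hour 2 and finishes at 2 + 7 = hour 9.
The boil waits on milling (finishes hour 9), so it starts at hour 9 and finishes at 9 + 1 = hour 10.
After milling (finishes hour 9), mashing can start at hour 9 and finishes at hour 18.
Whirlpool has to wait for mashing (finishes hour 18, plus 3-hour gap → hour 21); milling (finishes hour 9, plus 3-hour gap → hour 12); the boil (finishes hour 10). The latest of these is hour 21, so whirlpool runs hour 21 to 21 + 9 = hour 30.
For pitching: whirlpool (finishes hour 30); the boil (finishes hour 10). Taking the maximum gives a start of hour 30, and it finishes at 30 + 7 = hour 37.
Conditioning waits on pitching (finishes hour 37, plus 1-hour gap → hour 38); whirlpool (finishes hour 30). The latest of these is hour 38, which is the earliest conditioning can start.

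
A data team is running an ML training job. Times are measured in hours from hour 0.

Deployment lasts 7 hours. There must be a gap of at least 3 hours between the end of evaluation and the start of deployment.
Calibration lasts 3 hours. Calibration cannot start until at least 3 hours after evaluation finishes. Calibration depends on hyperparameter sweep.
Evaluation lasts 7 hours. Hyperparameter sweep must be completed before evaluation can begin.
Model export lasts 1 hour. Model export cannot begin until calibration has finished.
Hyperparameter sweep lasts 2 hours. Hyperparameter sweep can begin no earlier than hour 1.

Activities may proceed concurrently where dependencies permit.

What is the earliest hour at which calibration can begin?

Hyperparameter sweep cannot begin until its own release at hour 1. It runs from hour 1 to 1 + 2 = hour 3.
After hyperparameter sweep (finishes hour 3), evaluation can start at hour 3 and finishes at hour 10.
Calibration waits on evaluation (finishes hour 10, plus 3-hour gap → hour 13); hyperparameter sweep (finishes hour 3). The latest of these is hour 13, which is the earliest calibration can start.

13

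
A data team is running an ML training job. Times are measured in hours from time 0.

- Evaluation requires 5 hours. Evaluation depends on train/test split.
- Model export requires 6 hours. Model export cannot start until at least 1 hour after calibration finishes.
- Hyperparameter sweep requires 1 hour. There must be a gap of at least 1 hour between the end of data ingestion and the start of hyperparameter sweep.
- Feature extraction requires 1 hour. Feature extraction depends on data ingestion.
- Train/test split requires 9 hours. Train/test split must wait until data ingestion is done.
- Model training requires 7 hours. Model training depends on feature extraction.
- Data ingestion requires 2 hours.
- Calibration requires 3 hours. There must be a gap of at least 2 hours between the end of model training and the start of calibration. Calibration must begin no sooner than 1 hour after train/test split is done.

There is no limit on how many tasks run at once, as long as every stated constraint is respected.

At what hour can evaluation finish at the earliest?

16

Data ingestion has no prerequisites, so it starts at hour 0 and finishes at hour 2.
After data ingestion (finishes hour 2), train/test split can start at hour 2 and finishes at hour 11.
Evaluation cannot begin until train/test split (finishes hour 11). It runs from hour 11 to 11 + 5 = hour 16.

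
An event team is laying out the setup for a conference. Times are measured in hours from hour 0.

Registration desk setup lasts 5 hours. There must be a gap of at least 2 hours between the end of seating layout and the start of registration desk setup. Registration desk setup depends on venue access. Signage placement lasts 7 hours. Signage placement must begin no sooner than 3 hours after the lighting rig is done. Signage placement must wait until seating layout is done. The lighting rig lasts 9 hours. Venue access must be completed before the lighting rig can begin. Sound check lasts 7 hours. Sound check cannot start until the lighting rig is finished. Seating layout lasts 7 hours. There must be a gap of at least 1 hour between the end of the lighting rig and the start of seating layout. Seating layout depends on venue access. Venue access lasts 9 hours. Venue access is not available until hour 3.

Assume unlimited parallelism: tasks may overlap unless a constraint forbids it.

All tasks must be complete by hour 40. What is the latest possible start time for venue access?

7

Registration desk setup has no dependents, so it just needs to finish by hour 40. Starting by 40 − 5 = hour 35 achieves that.
Nothing follows signage placement; the deadline of hour 40 is its only limit. It must start by 40 − 7 = hour 33.
For seating layout: registration desk setup (must start by hour 35, minus 2-hour gap → hour 33); signage placement (must start by hour 33). The most restrictive is hour 33; with a 7-hour duration, seating layout must start by hour 26.
Nothing follows sound check; the deadline of hour 40 is its only limit. It must start by 40 − 7 = hour 33.
The lighting rig feeds seating layout (must start by hour 26, minus 1-hour gap → hour 25); signage placement (must start by hour 33, minus 3-hour gap → hour 30); sound check (must start by hour 33). Taking the minimum, the lighting rig must finish by hour 25 and start by 25 − 9 = hour 16.
Venue access feeds the lighting rig (must start by hour 16); seating layout (must start by hour 26); registration desk setup (must start by hour 35). Taking the minimum, venue access must finish by hour 16 and start by 16 − 9 = hour 7.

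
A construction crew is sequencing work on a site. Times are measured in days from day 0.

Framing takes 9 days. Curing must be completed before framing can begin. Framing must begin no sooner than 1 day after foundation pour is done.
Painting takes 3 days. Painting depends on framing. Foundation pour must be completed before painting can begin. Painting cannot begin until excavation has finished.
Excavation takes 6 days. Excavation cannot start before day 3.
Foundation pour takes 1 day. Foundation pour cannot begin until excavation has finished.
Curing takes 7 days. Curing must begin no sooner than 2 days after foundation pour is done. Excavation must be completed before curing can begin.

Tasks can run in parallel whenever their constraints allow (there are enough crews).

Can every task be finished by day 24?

No

After its own release at day 3, excavation can start at day 3 and finishes at day 9.
Foundation pour waits on excavation (finishes day 9), so it starts at day 9 and finishes at 9 + 1 = day 10.
For curing: foundation pour (finishes day 10, plus 2-day gap → day 12); excavation (finishes day 9). Taking the maximum gives a start of day 12, and it finishes at 12 + 7 = day 19.
Framing cannot start until curing (finishes day 19); foundation pour (finishes day 10, plus 1-day gap → day 11). The controlling bound is day 19, so framing finishes at 19 + 9 = day 28.
Painting needs all of framing (finishes day 28); foundation pour (finishes day 10); excavation (finishes day 9). That puts its earliest start at day 28; it finishes at 28 + 3 = day 31.
The earliest everything can be done is day 31, which is after the deadline of 24, so it is not possible.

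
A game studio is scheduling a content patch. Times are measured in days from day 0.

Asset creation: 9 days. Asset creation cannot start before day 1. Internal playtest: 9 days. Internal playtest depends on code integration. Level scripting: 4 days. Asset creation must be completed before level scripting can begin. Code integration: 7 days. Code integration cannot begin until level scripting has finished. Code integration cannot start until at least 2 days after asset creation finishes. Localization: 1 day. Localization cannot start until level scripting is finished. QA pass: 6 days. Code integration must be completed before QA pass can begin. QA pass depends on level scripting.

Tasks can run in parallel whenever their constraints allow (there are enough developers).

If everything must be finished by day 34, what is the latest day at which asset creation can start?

5

Internal playtest must finish by day 34; it takes 9 days, so it must start by 34 − 9 = day 25.
To finish by day 34, QA pass (duration 6) must start no later than day 28.
Code integration must finish in time for internal playtest (must start by day 25); QA pass (must start by day 28). The tightest is day 25, so code integration must start by 25 − 7 = day 18.
Localization has no dependents, so it just needs to finish by day 34. Starting by 34 − 1 = day 33 achieves that.
Level scripting must finish in time for code integration (must start by day 18); localization (must start by day 33); QA pass (must start by day 28). The tightest is day 18, so level scripting must start by 18 − 4 = day 14.
For asset creation: level scripting (must start by day 14); code integration (must start by day 18, minus 2-day gap → day 16). The most restrictive is day 14; with a 9-day duration, asset creation must start by day 5.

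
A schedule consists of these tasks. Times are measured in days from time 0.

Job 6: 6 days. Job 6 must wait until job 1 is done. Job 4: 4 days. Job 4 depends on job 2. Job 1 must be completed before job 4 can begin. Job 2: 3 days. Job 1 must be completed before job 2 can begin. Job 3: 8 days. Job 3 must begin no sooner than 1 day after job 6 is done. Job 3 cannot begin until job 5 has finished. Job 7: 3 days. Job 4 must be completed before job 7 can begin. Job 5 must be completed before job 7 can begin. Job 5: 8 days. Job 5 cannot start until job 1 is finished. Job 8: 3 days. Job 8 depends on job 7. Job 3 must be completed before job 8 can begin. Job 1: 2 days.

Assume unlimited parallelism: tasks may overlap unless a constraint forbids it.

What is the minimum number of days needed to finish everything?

21

Job 1 can start immediately at day 0; it finishes at day 2.
After job 1 (finishes day 2), job 6 can start at day 2 and finishes at day 8.
After job 1 (finishes day 2), job 5 can start at day 2 and finishes at day 10.
Job 3 needs all of job 6 (finishes day 8, plus 1-day gap → day 9); job 5 (finishes day 10). That puts its earliest start at day 10; it finishes at 10 + 8 = day 18.
Job 2 waits on job 1 (finishes day 2), so it starts at day 2 and finishes at 2 + 3 = day 5.
Job 4 needs all of job 2 (finishes day 5); job 1 (finishes day 2). That puts its earliest start at day 5; it finishes at 5 + 4 = day 9.
Job 7 needs all of job 4 (finishes day 9); job 5 (finishes day 10). That puts its earliest start at day 10; it finishes at 10 + 3 = day 13.
Job 8 needs all of job 7 (finishes day 13); job 3 (finishes day 18). That puts its earliest start at day 18; it finishes at 18 + 3 = day 21.
All tasks are finished once the last one completes. Finish times: Job 1 at 2, Job 2 at 5, Job 3 at 18, Job 4 at 9, Job 5 at 10, Job 6 at 8, Job 7 at 13, Job 8 at 21. The latest is day 21.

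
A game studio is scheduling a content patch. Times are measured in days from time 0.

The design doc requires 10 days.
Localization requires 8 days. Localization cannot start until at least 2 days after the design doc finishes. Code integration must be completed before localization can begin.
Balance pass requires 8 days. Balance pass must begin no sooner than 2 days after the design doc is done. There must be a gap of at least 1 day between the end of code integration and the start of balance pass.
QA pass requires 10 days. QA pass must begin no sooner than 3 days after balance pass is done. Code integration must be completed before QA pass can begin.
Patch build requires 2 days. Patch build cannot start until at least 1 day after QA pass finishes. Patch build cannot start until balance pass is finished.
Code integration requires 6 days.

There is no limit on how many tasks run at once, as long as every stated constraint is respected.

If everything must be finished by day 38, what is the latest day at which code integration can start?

7

Patch build must finish by day 38; it takes 2 days, so it must start by 38 − 2 = day 36.
QA pass must finish before patch build (must start by day 36, minus 1-day gap → day 35). With a 10-day duration, QA pass must start by 35 − 10 = day 25.
For balance pass: QA pass (must start by day 25, minus 3-day gap → day 22); patch build (must start by day 36). The most restrictive is day 22; with an 8-day duration, balance pass must start by day 14.
To finish by day 38, localization (duration 8) must start no later than day 30.
Code integration must finish in time for balance pass (must start by day 14, minus 1-day gap → day 13); localization (must start by day 30); QA pass (must start by day 25). The tightest is day 13, so code integration must start by 13 − 6 = day 7.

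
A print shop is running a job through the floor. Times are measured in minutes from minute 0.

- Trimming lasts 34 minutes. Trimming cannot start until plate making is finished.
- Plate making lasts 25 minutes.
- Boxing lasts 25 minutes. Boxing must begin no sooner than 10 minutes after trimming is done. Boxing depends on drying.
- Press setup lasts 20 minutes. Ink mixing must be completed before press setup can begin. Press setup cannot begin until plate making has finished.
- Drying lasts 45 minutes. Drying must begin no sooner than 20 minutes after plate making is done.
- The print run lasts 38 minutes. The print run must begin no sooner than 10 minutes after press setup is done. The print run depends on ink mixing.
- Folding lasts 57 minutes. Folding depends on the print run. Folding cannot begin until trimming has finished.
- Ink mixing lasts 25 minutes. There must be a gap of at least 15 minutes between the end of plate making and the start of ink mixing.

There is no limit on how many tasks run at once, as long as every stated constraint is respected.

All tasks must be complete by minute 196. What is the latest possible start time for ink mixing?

Folding must finish by minute 196; it takes 57 minutes, so it must start by 196 − 57 = minute 139.
Since folding (must start by minute 139) depends on it, the print run must finish by minute 139. Backing off its 38-minute duration gives a latest start of minute 101.
Since the print run (must start by minute 101, minus 10-minute gap → minute 91) depends on it, press setup must finish by minute 91. Backing off its 20-minute duration gives a latest start of minute 71.
For ink mixing: press setup (must start by minute 71); the print run (must start by minute 101). The most restrictive is minute 71; with a 25-minute duration, ink mixing must start by minute 46.

46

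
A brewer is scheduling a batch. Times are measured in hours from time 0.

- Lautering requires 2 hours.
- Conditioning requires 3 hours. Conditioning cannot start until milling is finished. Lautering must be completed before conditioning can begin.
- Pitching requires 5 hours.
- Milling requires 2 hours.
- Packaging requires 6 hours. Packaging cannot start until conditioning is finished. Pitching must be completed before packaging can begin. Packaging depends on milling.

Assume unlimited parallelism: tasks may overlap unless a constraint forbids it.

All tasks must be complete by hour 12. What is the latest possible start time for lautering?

1

Packaging must finish by hour 12; it takes 6 hours, so it must start by 12 − 6 = hour 6.
Conditioning must finish before packaging (must start by hour 6). With a 3-hour duration, conditioning must start by 6 − 3 = hour 3.
Since conditioning (must start by hour 3) depends on it, lautering must finish by hour 3. Backing off its 2-hour duration gives a latest start of hour 1.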